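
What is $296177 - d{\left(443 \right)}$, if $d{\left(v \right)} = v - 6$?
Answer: $295740$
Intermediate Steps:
$d{\left(v \right)} = -6 + v$ ($d{\left(v \right)} = v - 6 = -6 + v$)
$296177 - d{\left(443 \right)} = 296177 - \left(-6 + 443\right) = 296177 - 437 = 295740$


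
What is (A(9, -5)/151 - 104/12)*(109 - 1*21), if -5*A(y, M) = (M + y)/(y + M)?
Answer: -1727704/2265 ≈ -762.78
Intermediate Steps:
A(y, M) = -⅕ (A(y, M) = -(M + y)/(5*(y + M)) = -(M + y)/(5*(M + y)) = -⅕*1 = -⅕)
(A(9, -5)/151 - 104/12)*(109 - 1*21) = (-⅕/151 - 104/12)*(109 - 1*21) = (-⅕*1/151 - 104*1/12)*(109 - 21) = (-1/755 - 26/3)*88 = -19633/2265*88 = -1727704/2265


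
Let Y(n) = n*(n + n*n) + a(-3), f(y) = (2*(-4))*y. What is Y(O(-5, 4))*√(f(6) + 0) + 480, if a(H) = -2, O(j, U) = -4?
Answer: 480 - 200*I*√3 ≈ 480.0 - 346.41*I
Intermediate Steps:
f(y) = -8*y
Y(n) = -2 + n*(n + n²) (Y(n) = n*(n + n*n) - 2 = n*(n + n²) - 2 = -2 + n*(n + n²))
Y(O(-5, 4))*√(f(6) + 0) + 480 = (-2 + (-4)² + (-4)³)*√(-8*6 + 0) + 480 = (-2 + 16 - 64)*√(-48 + 0) + 480 = -200*I*√3 + 480 = 480 - 200*I*√3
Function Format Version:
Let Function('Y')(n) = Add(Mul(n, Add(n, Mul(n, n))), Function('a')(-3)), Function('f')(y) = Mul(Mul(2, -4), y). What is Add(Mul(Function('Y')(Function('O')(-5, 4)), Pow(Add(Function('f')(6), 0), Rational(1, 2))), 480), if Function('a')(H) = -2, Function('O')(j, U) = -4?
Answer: Add(480, Mul(-200, I, Pow(3, Rational(1, 2)))) ≈ Add(480.00, Mul(-346.41, I))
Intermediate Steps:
Function('f')(y) = Mul(-8, y)
Function('Y')(n) = Add(-2, Mul(n, Add(n, Pow(n, 2)))) (Function('Y')(n) = Add(Mul(n, Add(n, Mul(n, n))), -2) = Add(Mul(n, Add(n, Pow(n, 2))), -2) = Add(-2, Mul(n, Add(n, Pow(n, 2)))))
Add(Mul(Function('Y')(Function('O')(-5, 4)), Pow(Add(Function('f')(6), 0), Rational(1, 2))), 480) = Add(Mul(Add(-2, Pow(-4, 2), Pow(-4, 3)), Pow(Add(Mul(-8, 6), 0), Rational(1, 2))), 480) = Add(Mul(Add(-2, 16, -64), Pow(Add(-48, 0), Rational(1, 2))), 480) = Add(Mul(-50, Pow(-48, Rational(1, 2))), 480) = Add(Mul(-50, Mul(4, I, Pow(3, Rational(1, 2)))), 480) = Add(Mul(-200, I, Pow(3, Rational(1, 2))), 480) = Add(480, Mul(-200, I, Pow(3, Rational(1, 2))))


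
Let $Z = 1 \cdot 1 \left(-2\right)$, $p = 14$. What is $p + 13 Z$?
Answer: $-12$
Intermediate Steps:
$Z = -2$ ($Z = 1 \left(-2\right) = -2$)
$p + 13 Z = 14 + 13 \left(-2\right) = 14 - 26 = -12$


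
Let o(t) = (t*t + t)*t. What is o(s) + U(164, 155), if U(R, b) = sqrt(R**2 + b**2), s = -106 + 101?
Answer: -100 + sqrt(50921) ≈ 125.66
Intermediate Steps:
s = -5
o(t) = t*(t + t**2) (o(t) = (t**2 + t)*t = (t + t**2)*t = t*(t + t**2))
o(s) + U(164, 155) = (-5)**2*(1 - 5) + sqrt(164**2 + 155**2) = 25*(-4) + sqrt(26896 + 24025) = -100 + sqrt(50921)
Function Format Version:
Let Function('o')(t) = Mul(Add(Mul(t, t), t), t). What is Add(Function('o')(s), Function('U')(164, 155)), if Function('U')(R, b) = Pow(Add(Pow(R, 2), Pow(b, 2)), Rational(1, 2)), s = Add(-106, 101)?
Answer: Add(-100, Pow(50921, Rational(1, 2))) ≈ 125.66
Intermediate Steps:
s = -5
Function('o')(t) = Mul(t, Add(t, Pow(t, 2))) (Function('o')(t) = Mul(Add(Pow(t, 2), t), t) = Mul(Add(t, Pow(t, 2)), t) = Mul(t, Add(t, Pow(t, 2))))
Add(Function('o')(s), Function('U')(164, 155)) = Add(Mul(Pow(-5, 2), Add(1, -5)), Pow(Add(Pow(164, 2), Pow(155, 2)), Rational(1, 2))) = Add(Mul(25, -4), Pow(Add(26896, 24025), Rational(1, 2))) = Add(-100, Pow(50921, Rational(1, 2)))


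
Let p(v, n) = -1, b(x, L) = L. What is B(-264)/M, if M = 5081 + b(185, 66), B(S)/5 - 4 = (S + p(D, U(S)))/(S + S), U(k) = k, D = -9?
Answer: 11885/2717616 ≈ 0.0043733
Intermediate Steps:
B(S) = 20 + 5*(-1 + S)/(2*S) (B(S) = 20 + 5*((S - 1)/(S + S)) = 20 + 5*((-1 + S)/((2*S))) = 20 + 5*((-1 + S)*(1/(2*S))) = 20 + 5*((-1 + S)/(2*S)) = 20 + 5*(-1 + S)/(2*S))
M = 5147 (M = 5081 + 66 = 5147)
B(-264)/M = ((5/2)*(-1 + 9*(-264))/(-264))/5147 = ((5/2)*(-1/264)*(-1 - 2376))*(1/5147) = ((5/2)*(-1/264)*(-2377))*(1/5147) = (11885/528)*(1/5147) = 11885/2717616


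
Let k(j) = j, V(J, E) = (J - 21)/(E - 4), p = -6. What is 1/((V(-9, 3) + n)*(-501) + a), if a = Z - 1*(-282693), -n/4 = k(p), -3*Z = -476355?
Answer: 1/414424 ≈ 2.4130e-6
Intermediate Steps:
Z = 158785 (Z = -1/3*(-476355) = 158785)
V(J, E) = (-21 + J)/(-4 + E)
n = 24 (n = -4*(-6) = 24)
a = 441478 (a = 158785 - 1*(-282693) = 158785 + 282693 = 441478)
1/((V(-9, 3) + n)*(-501) + a) = 1/(((-21 - 9)/(-4 + 3) + 24)*(-501) + 441478) = 1/((-30/(-1) + 24)*(-501) + 441478) = 1/((-1*(-30) + 24)*(-501) + 441478) = 1/((30 + 24)*(-501) + 441478) = 1/(54*(-501) + 441478) = 1/(-27054 + 441478) = 1/414424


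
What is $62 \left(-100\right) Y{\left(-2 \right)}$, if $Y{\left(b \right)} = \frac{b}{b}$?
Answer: $-6200$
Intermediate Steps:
$Y{\left(b \right)} = 1$
$62 \left(-100\right) Y{\left(-2 \right)} = 62 \left(-100\right) 1 = \left(-6200\right) 1 = -6200$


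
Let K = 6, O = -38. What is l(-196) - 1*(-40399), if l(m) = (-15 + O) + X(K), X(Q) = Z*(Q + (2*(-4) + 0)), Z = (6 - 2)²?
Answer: 40314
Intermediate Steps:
Z = 16 (Z = 4² = 16)
X(Q) = -128 + 16*Q (X(Q) = 16*(Q + (2*(-4) + 0)) = 16*(Q + (-8 + 0)) = 16*(Q - 8) = 16*(-8 + Q) = -128 + 16*Q)
l(m) = -85 (l(m) = (-15 - 38) + (-128 + 16*6) = -53 + (-128 + 96) = -53 - 32 = -85)
l(-196) - 1*(-40399) = -85 - 1*(-40399) = -85 + 40399 = 40314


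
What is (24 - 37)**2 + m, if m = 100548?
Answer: 100717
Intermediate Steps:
(24 - 37)**2 + m = (24 - 37)**2 + 100548 = (-13)**2 + 100548 = 169 + 100548 = 100717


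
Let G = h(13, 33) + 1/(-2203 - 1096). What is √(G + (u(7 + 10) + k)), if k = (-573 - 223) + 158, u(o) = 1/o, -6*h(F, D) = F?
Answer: I*√72480024061278/336498 ≈ 25.3*I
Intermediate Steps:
h(F, D) = -F/6
k = -638 (k = -796 + 158 = -638)
G = -42893/19794 (G = -⅙*13 + 1/(-2203 - 1096) = -13/6 + 1/(-3299) = -13/6 - 1/3299 = -42893/19794 ≈ -2.1670)
√(G + (u(7 + 10) + k)) = √(-42893/19794 + (1/(7 + 10) - 638)) = √(-42893/19794 + (1/17 - 638)) = √(-42893/19794 - 10845/17) = √(-215395111/336498) = I*√72480024061278/336498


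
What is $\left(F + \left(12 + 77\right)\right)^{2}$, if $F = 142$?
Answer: $53361$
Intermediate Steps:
$\left(F + \left(12 + 77\right)\right)^{2} = \left(142 + \left(12 + 77\right)\right)^{2} = \left(142 + 89\right)^{2} = 231^{2} = 53361$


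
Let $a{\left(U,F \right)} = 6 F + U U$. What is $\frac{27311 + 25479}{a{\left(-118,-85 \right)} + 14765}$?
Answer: $\frac{52790}{28179} \approx 1.8734$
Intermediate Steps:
$a{\left(U,F \right)} = U^{2} + 6 F$ ($a{\left(U,F \right)} = 6 F + U^{2} = U^{2} + 6 F$)
$\frac{27311 + 25479}{a{\left(-118,-85 \right)} + 14765} = \frac{27311 + 25479}{\left(\left(-118\right)^{2} + 6 \left(-85\right)\right) + 14765} = \frac{52790}{\left(13924 - 510\right) + 14765} = \frac{52790}{13414 + 14765} = \frac{52790}{28179}$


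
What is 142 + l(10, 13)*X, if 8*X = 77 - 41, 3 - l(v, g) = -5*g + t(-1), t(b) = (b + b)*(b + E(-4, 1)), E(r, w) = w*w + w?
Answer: 457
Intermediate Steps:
E(r, w) = w + w² (E(r, w) = w² + w = w + w²)
t(b) = 2*b*(2 + b) (t(b) = (b + b)*(b + 1*(1 + 1)) = (2*b)*(b + 1*2) = (2*b)*(b + 2) = (2*b)*(2 + b) = 2*b*(2 + b))
l(v, g) = 5 + 5*g (l(v, g) = 3 - (-5*g + 2*(-1)*(2 - 1)) = 3 - (-5*g + 2*(-1)*1) = 3 - (-5*g - 2) = 3 - (-2 - 5*g) = 3 + (2 + 5*g) = 5 + 5*g)
X = 9/2 (X = (77 - 41)/8 = (⅛)*36 = 9/2 ≈ 4.5000)
142 + l(10, 13)*X = 142 + (5 + 5*13)*(9/2) = 142 + (5 + 65)*(9/2) = 142 + 70*(9/2) = 142 + 315 = 457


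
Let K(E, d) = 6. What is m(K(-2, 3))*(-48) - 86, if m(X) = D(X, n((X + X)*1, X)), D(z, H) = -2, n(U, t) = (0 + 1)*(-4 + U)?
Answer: 10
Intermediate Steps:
n(U, t) = -4 + U (n(U, t) = 1*(-4 + U) = -4 + U)
m(X) = -2
m(K(-2, 3))*(-48) - 86 = -2*(-48) - 86 = 96 - 86 = 10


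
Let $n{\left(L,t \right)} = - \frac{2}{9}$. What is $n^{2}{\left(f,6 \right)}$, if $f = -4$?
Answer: $\frac{4}{81} \approx 0.049383$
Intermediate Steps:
$n{\left(L,t \right)} = - \frac{2}{9}$ ($n{\left(L,t \right)} = \left(-2\right) \frac{1}{9} = - \frac{2}{9}$)
$n^{2}{\left(f,6 \right)} = \left(- \frac{2}{9}\right)^{2} = \frac{4}{81}$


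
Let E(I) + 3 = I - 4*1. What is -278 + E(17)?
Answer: -268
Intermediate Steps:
E(I) = -7 + I (E(I) = -3 + (I - 4*1) = -3 + (I - 4) = -3 + (-4 + I) = -7 + I)
-278 + E(17) = -278 + (-7 + 17) = -278 + 10 = -268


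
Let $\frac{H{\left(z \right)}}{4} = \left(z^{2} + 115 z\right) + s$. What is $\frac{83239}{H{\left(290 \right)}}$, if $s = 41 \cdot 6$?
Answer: $\frac{83239}{470784} \approx 0.17681$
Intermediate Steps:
$s = 246$
$H{\left(z \right)} = 984 + 4 z^{2} + 460 z$ ($H{\left(z \right)} = 4 \left(\left(z^{2} + 115 z\right) + 246\right) = 4 \left(246 + z^{2} + 115 z\right) = 984 + 4 z^{2} + 460 z$)
$\frac{83239}{H{\left(290 \right)}} = \frac{83239}{984 + 4 \cdot 290^{2} + 460 \cdot 290} = \frac{83239}{984 + 4 \cdot 84100 + 133400} = \frac{83239}{984 + 336400 + 133400} = \frac{83239}{470784}$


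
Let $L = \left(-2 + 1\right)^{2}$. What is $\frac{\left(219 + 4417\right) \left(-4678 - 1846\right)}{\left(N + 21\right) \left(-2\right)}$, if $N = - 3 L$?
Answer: $\frac{7561316}{9} \approx 8.4015 \cdot 10^{5}$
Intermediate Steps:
$L = 1$ ($L = \left(-1\right)^{2} = 1$)
$N = -3$ ($N = \left(-3\right) 1 = -3$)
$\frac{\left(219 + 4417\right) \left(-4678 - 1846\right)}{\left(N + 21\right) \left(-2\right)} = \frac{\left(219 + 4417\right) \left(-4678 - 1846\right)}{\left(-3 + 21\right) \left(-2\right)} = \frac{4636 \left(-6524\right)}{18 \left(-2\right)} = - \frac{30245264}{-36} = \left(-30245264\right) \left(- \frac{1}{36}\right) = \frac{7561316}{9}$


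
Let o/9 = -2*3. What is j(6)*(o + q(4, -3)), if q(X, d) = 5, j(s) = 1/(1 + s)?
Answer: -7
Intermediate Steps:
o = -54 (o = 9*(-2*3) = 9*(-6) = -54)
j(6)*(o + q(4, -3)) = (-54 + 5)/(1 + 6) = -49/7 = (1/7)*(-49) = -7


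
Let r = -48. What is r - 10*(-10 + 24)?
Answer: -188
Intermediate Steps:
r - 10*(-10 + 24) = -48 - 10*(-10 + 24) = -48 - 10*14 = -48 - 140 = -188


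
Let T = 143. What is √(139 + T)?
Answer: √282 ≈ 16.793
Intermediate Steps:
√(139 + T) = √(139 + 143) = √282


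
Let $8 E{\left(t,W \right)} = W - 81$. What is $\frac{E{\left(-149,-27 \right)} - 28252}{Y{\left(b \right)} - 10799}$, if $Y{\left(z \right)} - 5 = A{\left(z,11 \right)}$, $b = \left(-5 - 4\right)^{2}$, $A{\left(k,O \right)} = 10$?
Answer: $\frac{56531}{21568} \approx 2.6211$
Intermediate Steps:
$E{\left(t,W \right)} = - \frac{81}{8} + \frac{W}{8}$ ($E{\left(t,W \right)} = \frac{W - 81}{8} = \frac{-81 + W}{8} = - \frac{81}{8} + \frac{W}{8}$)
$b = 81$ ($b = \left(-9\right)^{2} = 81$)
$Y{\left(z \right)} = 15$ ($Y{\left(z \right)} = 5 + 10 = 15$)
$\frac{E{\left(-149,-27 \right)} - 28252}{Y{\left(b \right)} - 10799} = \frac{\left(- \frac{81}{8} + \frac{1}{8} \left(-27\right)\right) - 28252}{15 - 10799} = \frac{\left(- \frac{81}{8} - \frac{27}{8}\right) - 28252}{-10784} = \left(- \frac{27}{2} - 28252\right) \left(- \frac{1}{10784}\right) = \left(- \frac{56531}{2}\right) \left(- \frac{1}{10784}\right) = \frac{56531}{21568}$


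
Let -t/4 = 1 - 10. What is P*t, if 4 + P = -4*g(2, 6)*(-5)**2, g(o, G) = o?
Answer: -7344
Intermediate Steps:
t = 36 (t = -4*(1 - 10) = -4*(-9) = 36)
P = -204 (P = -4 - 4*2*(-5)**2 = -4 - 8*25 = -4 - 200 = -204)
P*t = -204*36 = -7344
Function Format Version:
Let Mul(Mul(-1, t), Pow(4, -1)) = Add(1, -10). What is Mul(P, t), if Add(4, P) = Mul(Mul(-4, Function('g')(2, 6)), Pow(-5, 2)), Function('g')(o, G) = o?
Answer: -7344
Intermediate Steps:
t = 36 (t = Mul(-4, Add(1, -10)) = Mul(-4, -9) = 36)
P = -204 (P = Add(-4, Mul(Mul(-4, 2), Pow(-5, 2))) = Add(-4, Mul(-8, 25)) = Add(-4, -200) = -204)
Mul(P, t) = Mul(-204, 36) = -7344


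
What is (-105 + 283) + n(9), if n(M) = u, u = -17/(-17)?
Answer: 179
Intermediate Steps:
u = 1 (u = -17*(-1/17) = 1)
n(M) = 1
(-105 + 283) + n(9) = (-105 + 283) + 1 = 178 + 1 = 179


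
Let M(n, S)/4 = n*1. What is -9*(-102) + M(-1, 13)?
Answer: 914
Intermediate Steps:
M(n, S) = 4*n (M(n, S) = 4*(n*1) = 4*n)
-9*(-102) + M(-1, 13) = -9*(-102) + 4*(-1) = 918 - 4 = 914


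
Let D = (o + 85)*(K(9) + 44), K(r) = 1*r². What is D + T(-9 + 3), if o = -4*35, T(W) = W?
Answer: -6881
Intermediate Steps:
K(r) = r²
o = -140 (o = -1*140 = -140)
D = -6875 (D = (-140 + 85)*(9² + 44) = -55*(81 + 44) = -55*125 = -6875)
D + T(-9 + 3) = -6875 + (-9 + 3) = -6875 - 6 = -6881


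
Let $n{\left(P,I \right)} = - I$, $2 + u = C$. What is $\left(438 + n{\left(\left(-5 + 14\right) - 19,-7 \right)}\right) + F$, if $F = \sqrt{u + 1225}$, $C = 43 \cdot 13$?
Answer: $445 + 9 \sqrt{22} \approx 487.21$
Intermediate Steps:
$C = 559$
$u = 557$ ($u = -2 + 559 = 557$)
$F = 9 \sqrt{22}$ ($F = \sqrt{557 + 1225} = \sqrt{1782} = 9 \sqrt{22} \approx 42.214$)
$\left(438 + n{\left(\left(-5 + 14\right) - 19,-7 \right)}\right) + F = \left(438 - -7\right) + 9 \sqrt{22} = \left(438 + 7\right) + 9 \sqrt{22} = 445 + 9 \sqrt{22}$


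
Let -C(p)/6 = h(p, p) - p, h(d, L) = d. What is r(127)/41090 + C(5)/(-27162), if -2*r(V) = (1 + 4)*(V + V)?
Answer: -127/8218 ≈ -0.015454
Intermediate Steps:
r(V) = -5*V (r(V) = -(1 + 4)*(V + V)/2 = -5*2*V/2 = -5*V)
C(p) = 0 (C(p) = -6*(p - p) = -6*0 = 0)
r(127)/41090 + C(5)/(-27162) = -5*127/41090 + 0/(-27162) = -635*1/41090 + 0*(-1/27162) = -127/8218 + 0 = -127/8218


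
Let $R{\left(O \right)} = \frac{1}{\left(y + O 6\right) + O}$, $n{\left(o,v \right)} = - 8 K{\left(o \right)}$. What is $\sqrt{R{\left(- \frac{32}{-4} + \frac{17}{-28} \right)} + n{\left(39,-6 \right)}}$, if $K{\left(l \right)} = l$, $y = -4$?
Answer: $\frac{2 i \sqrt{2845327}}{191} \approx 17.663 i$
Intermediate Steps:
$n{\left(o,v \right)} = - 8 o$
$R{\left(O \right)} = \frac{1}{-4 + 7 O}$ ($R{\left(O \right)} = \frac{1}{\left(-4 + O 6\right) + O} = \frac{1}{\left(-4 + 6 O\right) + O} = \frac{1}{-4 + 7 O}$)
$\sqrt{R{\left(- \frac{32}{-4} + \frac{17}{-28} \right)} + n{\left(39,-6 \right)}} = \sqrt{\frac{1}{-4 + 7 \left(- \frac{32}{-4} + \frac{17}{-28}\right)} - 312} = \sqrt{\frac{1}{-4 + 7 \left(\left(-32\right) \left(- \frac{1}{4}\right) + 17 \left(- \frac{1}{28}\right)\right)} - 312} = \sqrt{\frac{1}{-4 + 7 \left(8 - \frac{17}{28}\right)} - 312} = \sqrt{\frac{1}{-4 + 7 \cdot \frac{207}{28}} - 312} = \sqrt{\frac{1}{-4 + \frac{207}{4}} - 312} = \sqrt{\frac{1}{\frac{191}{4}} - 312} = \sqrt{\frac{4}{191} - 312} = \sqrt{- \frac{59588}{191}} = \frac{2 i \sqrt{2845327}}{191}$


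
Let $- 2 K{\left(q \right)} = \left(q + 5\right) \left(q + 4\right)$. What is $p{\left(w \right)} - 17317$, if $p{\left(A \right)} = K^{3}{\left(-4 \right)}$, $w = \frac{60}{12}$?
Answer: $-17317$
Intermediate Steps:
$K{\left(q \right)} = - \frac{\left(4 + q\right) \left(5 + q\right)}{2}$ ($K{\left(q \right)} = - \frac{\left(q + 5\right) \left(q + 4\right)}{2} = - \frac{\left(5 + q\right) \left(4 + q\right)}{2} = - \frac{\left(4 + q\right) \left(5 + q\right)}{2}$)
$w = 5$ ($w = 60 \cdot \frac{1}{12} = 5$)
$p{\left(A \right)} = 0$ ($p{\left(A \right)} = \left(-10 - -18 - \frac{\left(-4\right)^{2}}{2}\right)^{3} = \left(-10 + 18 - 8\right)^{3} = 0^{3} = 0$)
$p{\left(w \right)} - 17317 = 0 - 17317 = -17317$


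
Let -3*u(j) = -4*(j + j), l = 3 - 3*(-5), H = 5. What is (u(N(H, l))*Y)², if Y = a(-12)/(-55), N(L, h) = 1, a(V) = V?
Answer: 1024/3025 ≈ 0.33851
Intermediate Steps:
l = 18 (l = 3 + 15 = 18)
u(j) = 8*j/3 (u(j) = -(-4)*(j + j)/3 = -(-4)*2*j/3 = -(-8)*j/3 = 8*j/3)
Y = 12/55 (Y = -12/(-55) = -12*(-1/55) = 12/55 ≈ 0.21818)
(u(N(H, l))*Y)² = (((8/3)*1)*(12/55))² = ((8/3)*(12/55))² = (32/55)² = 1024/3025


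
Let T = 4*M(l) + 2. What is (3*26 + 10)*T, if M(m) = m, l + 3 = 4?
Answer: 528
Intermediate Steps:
l = 1 (l = -3 + 4 = 1)
T = 6 (T = 4*1 + 2 = 4 + 2 = 6)
(3*26 + 10)*T = (3*26 + 10)*6 = (78 + 10)*6 = 88*6 = 528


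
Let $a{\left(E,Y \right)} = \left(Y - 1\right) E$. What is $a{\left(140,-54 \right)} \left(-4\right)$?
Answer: $30800$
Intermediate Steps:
$a{\left(E,Y \right)} = E \left(-1 + Y\right)$ ($a{\left(E,Y \right)} = \left(-1 + Y\right) E = E \left(-1 + Y\right)$)
$a{\left(140,-54 \right)} \left(-4\right) = 140 \left(-1 - 54\right) \left(-4\right) = 140 \left(-55\right) \left(-4\right) = \left(-7700\right) \left(-4\right) = 30800$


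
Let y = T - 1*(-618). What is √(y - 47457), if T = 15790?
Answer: I*√31049 ≈ 176.21*I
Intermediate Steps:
y = 16408 (y = 15790 - 1*(-618) = 15790 + 618 = 16408)
√(y - 47457) = √(16408 - 47457) = √(-31049) = I*√31049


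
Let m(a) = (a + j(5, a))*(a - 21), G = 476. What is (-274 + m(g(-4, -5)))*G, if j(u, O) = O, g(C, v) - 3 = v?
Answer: -86632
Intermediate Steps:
g(C, v) = 3 + v
m(a) = 2*a*(-21 + a) (m(a) = (a + a)*(a - 21) = (2*a)*(-21 + a) = 2*a*(-21 + a))
(-274 + m(g(-4, -5)))*G = (-274 + 2*(3 - 5)*(-21 + (3 - 5)))*476 = (-274 + 2*(-2)*(-21 - 2))*476 = (-274 + 2*(-2)*(-23))*476 = (-274 + 92)*476 = -182*476 = -86632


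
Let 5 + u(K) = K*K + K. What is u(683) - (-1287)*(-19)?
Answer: 442714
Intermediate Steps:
u(K) = -5 + K + K² (u(K) = -5 + (K*K + K) = -5 + (K² + K) = -5 + (K + K²) = -5 + K + K²)
u(683) - (-1287)*(-19) = (-5 + 683 + 683²) - (-1287)*(-19) = (-5 + 683 + 466489) - 1*24453 = 467167 - 24453 = 442714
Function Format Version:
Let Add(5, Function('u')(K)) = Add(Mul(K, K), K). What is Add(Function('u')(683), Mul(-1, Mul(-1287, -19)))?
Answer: 442714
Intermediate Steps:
Function('u')(K) = Add(-5, K, Pow(K, 2)) (Function('u')(K) = Add(-5, Add(Mul(K, K), K)) = Add(-5, Add(Pow(K, 2), K)) = Add(-5, Add(K, Pow(K, 2))) = Add(-5, K, Pow(K, 2)))
Add(Function('u')(683), Mul(-1, Mul(-1287, -19))) = Add(Add(-5, 683, Pow(683, 2)), Mul(-1, Mul(-1287, -19))) = Add(Add(-5, 683, 466489), Mul(-1, 24453)) = Add(467167, -24453) = 442714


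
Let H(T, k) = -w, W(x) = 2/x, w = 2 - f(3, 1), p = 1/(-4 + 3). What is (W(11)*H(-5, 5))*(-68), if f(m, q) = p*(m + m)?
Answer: 1088/11 ≈ 98.909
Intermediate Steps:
p = -1 (p = 1/(-1) = -1)
f(m, q) = -2*m (f(m, q) = -(m + m) = -2*m)
w = 8 (w = 2 - (-2)*3 = 2 - 1*(-6) = 2 + 6 = 8)
H(T, k) = -8 (H(T, k) = -1*8 = -8)
(W(11)*H(-5, 5))*(-68) = ((2/11)*(-8))*(-68) = -16/11*(-68) = 1088/11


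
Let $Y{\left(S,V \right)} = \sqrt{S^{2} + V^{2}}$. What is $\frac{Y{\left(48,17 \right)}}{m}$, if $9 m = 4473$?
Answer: $\frac{\sqrt{2593}}{497} \approx 0.10246$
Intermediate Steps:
$m = 497$ ($m = \frac{1}{9} \cdot 4473 = 497$)
$\frac{Y{\left(48,17 \right)}}{m} = \frac{\sqrt{48^{2} + 17^{2}}}{497} = \sqrt{2304 + 289} \cdot \frac{1}{497} = \sqrt{2593} \cdot \frac{1}{497} = \frac{\sqrt{2593}}{497}$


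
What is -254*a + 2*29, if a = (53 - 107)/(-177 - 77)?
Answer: 4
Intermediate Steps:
a = 27/127 (a = -54/(-254) = -54*(-1/254) = 27/127 ≈ 0.21260)
-254*a + 2*29 = -254*27/127 + 2*29 = -54 + 58 = 4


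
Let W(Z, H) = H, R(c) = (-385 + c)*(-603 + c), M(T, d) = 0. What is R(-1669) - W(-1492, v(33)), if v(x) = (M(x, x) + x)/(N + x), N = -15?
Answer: 28000117/6 ≈ 4.6667e+6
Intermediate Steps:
v(x) = x/(-15 + x) (v(x) = (0 + x)/(-15 + x) = x/(-15 + x))
R(c) = (-603 + c)*(-385 + c)
R(-1669) - W(-1492, v(33)) = (232155 + (-1669)**2 - 988*(-1669)) - 33/(-15 + 33) = (232155 + 2785561 + 1648972) - 33/18 = 4666688 - 33/18 = 4666688 - 1*11/6 = 4666688 - 11/6 = 28000117/6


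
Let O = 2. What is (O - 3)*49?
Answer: -49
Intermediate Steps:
(O - 3)*49 = (2 - 3)*49 = -1*49 = -49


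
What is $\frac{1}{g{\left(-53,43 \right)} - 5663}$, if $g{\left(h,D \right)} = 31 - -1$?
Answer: $- \frac{1}{5631} \approx -0.00017759$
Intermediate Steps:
$g{\left(h,D \right)} = 32$ ($g{\left(h,D \right)} = 31 + 1 = 32$)
$\frac{1}{g{\left(-53,43 \right)} - 5663} = \frac{1}{32 - 5663} = \frac{1}{-5631} = - \frac{1}{5631}$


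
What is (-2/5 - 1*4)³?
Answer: -10648/125 ≈ -85.184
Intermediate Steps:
(-2/5 - 1*4)³ = (-2*⅕ - 4)³ = (-⅖ - 4)³ = (-22/5)³ = -10648/125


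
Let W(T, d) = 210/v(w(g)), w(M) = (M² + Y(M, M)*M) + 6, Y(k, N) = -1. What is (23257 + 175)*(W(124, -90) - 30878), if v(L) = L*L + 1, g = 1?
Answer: -26765811232/37 ≈ -7.2340e+8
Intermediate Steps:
w(M) = 6 + M² - M (w(M) = (M² - M) + 6 = 6 + M² - M)
v(L) = 1 + L² (v(L) = L² + 1 = 1 + L²)
W(T, d) = 210/37 (W(T, d) = 210/(1 + (6 + 1² - 1*1)²) = 210/(1 + (6 + 1 - 1)²) = 210/(1 + 6²) = 210/(1 + 36) = 210/37)
(23257 + 175)*(W(124, -90) - 30878) = (23257 + 175)*(210/37 - 30878) = 23432*(-1142276/37) = -26765811232/37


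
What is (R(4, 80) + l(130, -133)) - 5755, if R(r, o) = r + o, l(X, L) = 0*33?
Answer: -5671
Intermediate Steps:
l(X, L) = 0
R(r, o) = o + r
(R(4, 80) + l(130, -133)) - 5755 = ((80 + 4) + 0) - 5755 = (84 + 0) - 5755 = 84 - 5755 = -5671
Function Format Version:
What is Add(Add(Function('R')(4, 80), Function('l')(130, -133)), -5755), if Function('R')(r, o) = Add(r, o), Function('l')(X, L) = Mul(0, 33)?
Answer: -5671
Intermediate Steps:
Function('l')(X, L) = 0
Function('R')(r, o) = Add(o, r)
Add(Add(Function('R')(4, 80), Function('l')(130, -133)), -5755) = Add(Add(Add(80, 4), 0), -5755) = Add(Add(84, 0), -5755) = Add(84, -5755) = -5671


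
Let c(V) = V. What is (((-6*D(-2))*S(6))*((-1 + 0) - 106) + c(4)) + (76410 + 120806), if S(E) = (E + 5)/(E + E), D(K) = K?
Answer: 196043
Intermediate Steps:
S(E) = (5 + E)/(2*E) (S(E) = (5 + E)/((2*E)) = (5 + E)*(1/(2*E)) = (5 + E)/(2*E))
(((-6*D(-2))*S(6))*((-1 + 0) - 106) + c(4)) + (76410 + 120806) = (((-6*(-2))*((½)*(5 + 6)/6))*((-1 + 0) - 106) + 4) + (76410 + 120806) = ((12*((½)*(⅙)*11))*(-1 - 106) + 4) + 197216 = ((12*(11/12))*(-107) + 4) + 197216 = (11*(-107) + 4) + 197216 = (-1177 + 4) + 197216 = -1173 + 197216 = 196043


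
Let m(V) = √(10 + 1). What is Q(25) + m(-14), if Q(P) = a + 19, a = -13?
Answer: 6 + √11 ≈ 9.3166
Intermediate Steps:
m(V) = √11
Q(P) = 6 (Q(P) = -13 + 19 = 6)
Q(25) + m(-14) = 6 + √11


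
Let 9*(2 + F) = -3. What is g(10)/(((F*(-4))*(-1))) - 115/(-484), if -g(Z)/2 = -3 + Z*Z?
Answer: 71227/3388 ≈ 21.023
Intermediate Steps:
F = -7/3 (F = -2 + (⅑)*(-3) = -2 - ⅓ = -7/3 ≈ -2.3333)
g(Z) = 6 - 2*Z² (g(Z) = -2*(-3 + Z*Z) = -2*(-3 + Z²) = 6 - 2*Z²)
g(10)/(((F*(-4))*(-1))) - 115/(-484) = (6 - 2*10²)/((-7/3*(-4)*(-1))) - 115/(-484) = (6 - 2*100)/(((28/3)*(-1))) - 115*(-1/484) = (6 - 200)/(-28/3) + 115/484 = -194*(-3/28) + 115/484 = 291/14 + 115/484 = 71227/3388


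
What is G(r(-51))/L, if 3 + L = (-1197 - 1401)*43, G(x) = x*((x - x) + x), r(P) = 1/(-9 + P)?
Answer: -1/402181200 ≈ -2.4864e-9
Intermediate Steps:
G(x) = x² (G(x) = x*(0 + x) = x*x = x²)
L = -111717 (L = -3 + (-1197 - 1401)*43 = -3 - 2598*43 = -3 - 111714 = -111717)
G(r(-51))/L = (1/(-9 - 51))²/(-111717) = (1/(-60))²*(-1/111717) = (-1/60)²*(-1/111717) = (1/3600)*(-1/111717) = -1/402181200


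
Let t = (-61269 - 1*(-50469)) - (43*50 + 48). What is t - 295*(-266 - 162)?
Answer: 113262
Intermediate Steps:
t = -12998 (t = (-61269 + 50469) - (2150 + 48) = -10800 - 1*2198 = -10800 - 2198 = -12998)
t - 295*(-266 - 162) = -12998 - 295*(-266 - 162) = -12998 - 295*(-428) = -12998 - 1*(-126260) = -12998 + 126260 = 113262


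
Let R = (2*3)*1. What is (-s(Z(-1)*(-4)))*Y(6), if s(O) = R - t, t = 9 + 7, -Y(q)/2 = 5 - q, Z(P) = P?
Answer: 20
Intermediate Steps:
R = 6 (R = 6*1 = 6)
Y(q) = -10 + 2*q (Y(q) = -2*(5 - q) = -10 + 2*q)
t = 16
s(O) = -10 (s(O) = 6 - 1*16 = 6 - 16 = -10)
(-s(Z(-1)*(-4)))*Y(6) = (-1*(-10))*(-10 + 2*6) = 10*(-10 + 12) = 10*2 = 20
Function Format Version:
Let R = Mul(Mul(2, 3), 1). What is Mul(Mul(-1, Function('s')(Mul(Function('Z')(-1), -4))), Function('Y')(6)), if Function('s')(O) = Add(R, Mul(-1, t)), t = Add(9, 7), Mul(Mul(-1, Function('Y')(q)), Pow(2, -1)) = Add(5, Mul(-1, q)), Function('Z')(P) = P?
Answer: 20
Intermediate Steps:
R = 6 (R = Mul(6, 1) = 6)
Function('Y')(q) = Add(-10, Mul(2, q)) (Function('Y')(q) = Mul(-2, Add(5, Mul(-1, q))) = Add(-10, Mul(2, q)))
t = 16
Function('s')(O) = -10 (Function('s')(O) = Add(6, Mul(-1, 16)) = Add(6, -16) = -10)
Mul(Mul(-1, Function('s')(Mul(Function('Z')(-1), -4))), Function('Y')(6)) = Mul(Mul(-1, -10), Add(-10, Mul(2, 6))) = Mul(10, Add(-10, 12)) = Mul(10, 2) = 20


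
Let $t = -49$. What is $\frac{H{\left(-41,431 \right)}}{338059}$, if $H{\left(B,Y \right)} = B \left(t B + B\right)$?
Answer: $- \frac{80688}{338059} \approx -0.23868$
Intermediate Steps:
$H{\left(B,Y \right)} = - 48 B^{2}$ ($H{\left(B,Y \right)} = B \left(- 49 B + B\right) = B \left(- 48 B\right) = - 48 B^{2}$)
$\frac{H{\left(-41,431 \right)}}{338059} = \frac{\left(-48\right) \left(-41\right)^{2}}{338059} = \left(-48\right) 1681 \cdot \frac{1}{338059} = \left(-80688\right) \frac{1}{338059} = - \frac{80688}{338059}$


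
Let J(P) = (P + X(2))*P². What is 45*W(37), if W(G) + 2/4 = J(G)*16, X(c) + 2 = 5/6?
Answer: 70640355/2 ≈ 3.5320e+7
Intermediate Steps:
X(c) = -7/6 (X(c) = -2 + 5/6 = -2 + 5*(⅙) = -2 + ⅚ = -7/6)
J(P) = P²*(-7/6 + P) (J(P) = (P - 7/6)*P² = (-7/6 + P)*P² = P²*(-7/6 + P))
W(G) = -½ + 16*G²*(-7/6 + G) (W(G) = -½ + (G²*(-7/6 + G))*16 = -½ + 16*G²*(-7/6 + G))
45*W(37) = 45*(-½ + (⅙)*37²*(-112 + 96*37)) = 45*(-½ + (⅙)*1369*(-112 + 3552)) = 45*(-½ + (⅙)*1369*3440) = 45*(-½ + 2354680/3) = 45*(4709357/6) = 70640355/2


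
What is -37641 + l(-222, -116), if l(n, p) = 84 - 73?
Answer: -37630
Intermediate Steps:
l(n, p) = 11
-37641 + l(-222, -116) = -37641 + 11 = -37630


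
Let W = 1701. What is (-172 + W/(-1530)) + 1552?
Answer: 234411/170 ≈ 1378.9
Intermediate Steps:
(-172 + W/(-1530)) + 1552 = (-172 + 1701/(-1530)) + 1552 = (-172 + 1701*(-1/1530)) + 1552 = (-172 - 189/170) + 1552 = -29429/170 + 1552 = 234411/170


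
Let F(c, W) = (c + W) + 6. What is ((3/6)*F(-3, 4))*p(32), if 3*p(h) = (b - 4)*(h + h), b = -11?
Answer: -1120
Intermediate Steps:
F(c, W) = 6 + W + c (F(c, W) = (W + c) + 6 = 6 + W + c)
p(h) = -10*h (p(h) = ((-11 - 4)*(h + h))/3 = (-30*h)/3 = -10*h)
((3/6)*F(-3, 4))*p(32) = ((3/6)*(6 + 4 - 3))*(-10*32) = ((3*(1/6))*7)*(-320) = ((1/2)*7)*(-320) = (7/2)*(-320) = -1120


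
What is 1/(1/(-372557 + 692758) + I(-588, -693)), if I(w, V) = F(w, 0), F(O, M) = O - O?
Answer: 320201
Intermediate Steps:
F(O, M) = 0
I(w, V) = 0
1/(1/(-372557 + 692758) + I(-588, -693)) = 1/(1/(-372557 + 692758) + 0) = 1/(1/320201 + 0) = 1/(1/320201) = 320201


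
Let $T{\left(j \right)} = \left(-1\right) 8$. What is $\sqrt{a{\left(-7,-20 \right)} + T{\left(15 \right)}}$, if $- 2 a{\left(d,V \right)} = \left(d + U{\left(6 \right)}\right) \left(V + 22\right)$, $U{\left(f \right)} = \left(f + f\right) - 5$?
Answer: $2 i \sqrt{2} \approx 2.8284 i$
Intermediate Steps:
$T{\left(j \right)} = -8$
$U{\left(f \right)} = -5 + 2 f$ ($U{\left(f \right)} = 2 f - 5 = -5 + 2 f$)
$a{\left(d,V \right)} = - \frac{\left(7 + d\right) \left(22 + V\right)}{2}$ ($a{\left(d,V \right)} = - \frac{\left(d + \left(-5 + 2 \cdot 6\right)\right) \left(V + 22\right)}{2} = - \frac{\left(d + \left(-5 + 12\right)\right) \left(22 + V\right)}{2} = - \frac{\left(d + 7\right) \left(22 + V\right)}{2} = - \frac{\left(7 + d\right) \left(22 + V\right)}{2}$)
$\sqrt{a{\left(-7,-20 \right)} + T{\left(15 \right)}} = \sqrt{\left(-77 - -77 - -70 - \left(-10\right) \left(-7\right)\right) - 8} = \sqrt{\left(-77 + 77 + 70 - 70\right) - 8} = \sqrt{0 - 8} = \sqrt{-8} = 2 i \sqrt{2}$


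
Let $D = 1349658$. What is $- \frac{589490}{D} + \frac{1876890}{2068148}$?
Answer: $\frac{328501759775}{697823123346} \approx 0.47075$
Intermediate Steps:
$- \frac{589490}{D} + \frac{1876890}{2068148} = - \frac{589490}{1349658} + \frac{1876890}{2068148} = \left(-589490\right) \frac{1}{1349658} + 1876890 \cdot \frac{1}{2068148} = - \frac{294745}{674829} + \frac{938445}{1034074} = \frac{328501759775}{697823123346}$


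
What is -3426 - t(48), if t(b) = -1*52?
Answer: -3374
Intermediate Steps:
t(b) = -52
-3426 - t(48) = -3426 - 1*(-52) = -3426 + 52 = -3374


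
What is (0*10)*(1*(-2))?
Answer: 0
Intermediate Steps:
(0*10)*(1*(-2)) = 0*(-2) = 0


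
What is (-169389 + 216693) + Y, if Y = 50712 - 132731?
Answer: -34715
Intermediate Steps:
Y = -82019
(-169389 + 216693) + Y = (-169389 + 216693) - 82019 = 47304 - 82019 = -34715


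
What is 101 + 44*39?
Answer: 1817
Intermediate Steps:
101 + 44*39 = 101 + 1716 = 1817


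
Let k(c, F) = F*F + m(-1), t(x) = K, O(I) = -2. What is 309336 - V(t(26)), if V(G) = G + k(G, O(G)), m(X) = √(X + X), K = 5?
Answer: 309327 - I*√2 ≈ 3.0933e+5 - 1.4142*I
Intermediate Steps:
t(x) = 5
m(X) = √2*√X (m(X) = √(2*X) = √2*√X)
k(c, F) = F² + I*√2 (k(c, F) = F*F + √2*√(-1) = F² + √2*I = F² + I*√2)
V(G) = 4 + G + I*√2 (V(G) = G + ((-2)² + I*√2) = G + (4 + I*√2) = 4 + G + I*√2)
309336 - V(t(26)) = 309336 - (4 + 5 + I*√2) = 309336 - (9 + I*√2) = 309336 + (-9 - I*√2) = 309327 - I*√2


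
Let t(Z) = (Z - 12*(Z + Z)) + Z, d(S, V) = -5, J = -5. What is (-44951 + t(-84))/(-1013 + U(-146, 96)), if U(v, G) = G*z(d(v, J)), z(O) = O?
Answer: 43103/1493 ≈ 28.870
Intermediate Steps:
t(Z) = -22*Z (t(Z) = (Z - 24*Z) + Z = -23*Z + Z = -22*Z)
U(v, G) = -5*G (U(v, G) = G*(-5) = -5*G)
(-44951 + t(-84))/(-1013 + U(-146, 96)) = (-44951 - 22*(-84))/(-1013 - 5*96) = (-44951 + 1848)/(-1013 - 480) = -43103/(-1493) = -43103*(-1/1493) = 43103/1493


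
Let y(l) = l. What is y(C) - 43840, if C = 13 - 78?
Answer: -43905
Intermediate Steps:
C = -65
y(C) - 43840 = -65 - 43840 = -43905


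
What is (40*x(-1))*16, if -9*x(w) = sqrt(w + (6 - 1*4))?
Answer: -640/9 ≈ -71.111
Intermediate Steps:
x(w) = -sqrt(2 + w)/9 (x(w) = -sqrt(w + (6 - 1*4))/9 = -sqrt(w + (6 - 4))/9 = -sqrt(w + 2)/9 = -sqrt(2 + w)/9)
(40*x(-1))*16 = (40*(-sqrt(2 - 1)/9))*16 = (40*(-sqrt(1)/9))*16 = (40*(-1/9*1))*16 = (40*(-1/9))*16 = -40/9*16 = -640/9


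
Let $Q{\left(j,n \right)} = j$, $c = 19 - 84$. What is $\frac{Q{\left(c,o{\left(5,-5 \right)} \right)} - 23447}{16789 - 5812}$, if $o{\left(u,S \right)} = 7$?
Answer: $- \frac{23512}{10977} \approx -2.1419$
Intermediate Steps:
$c = -65$
$\frac{Q{\left(c,o{\left(5,-5 \right)} \right)} - 23447}{16789 - 5812} = \frac{-65 - 23447}{16789 - 5812} = - \frac{23512}{10977}$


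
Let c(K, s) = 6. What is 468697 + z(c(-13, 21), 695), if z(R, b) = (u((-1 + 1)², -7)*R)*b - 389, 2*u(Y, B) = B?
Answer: 453713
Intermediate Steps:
u(Y, B) = B/2
z(R, b) = -389 - 7*R*b/2 (z(R, b) = (((½)*(-7))*R)*b - 389 = (-7*R/2)*b - 389 = -7*R*b/2 - 389 = -389 - 7*R*b/2)
468697 + z(c(-13, 21), 695) = 468697 + (-389 - 7/2*6*695) = 468697 + (-389 - 14595) = 468697 - 14984 = 453713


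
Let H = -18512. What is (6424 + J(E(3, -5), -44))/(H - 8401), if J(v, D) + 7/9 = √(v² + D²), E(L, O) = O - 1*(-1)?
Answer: -57809/242217 - 4*√122/26913 ≈ -0.24031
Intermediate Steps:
E(L, O) = 1 + O (E(L, O) = O + 1 = 1 + O)
J(v, D) = -7/9 + √(D² + v²) (J(v, D) = -7/9 + √(v² + D²) = -7/9 + √(D² + v²))
(6424 + J(E(3, -5), -44))/(H - 8401) = (6424 + (-7/9 + √((-44)² + (1 - 5)²)))/(-18512 - 8401) = (6424 + (-7/9 + √(1936 + (-4)²)))/(-26913) = (6424 + (-7/9 + √(1936 + 16)))*(-1/26913) = (6424 + (-7/9 + √1952))*(-1/26913) = (6424 + (-7/9 + 4*√122))*(-1/26913) = (57809/9 + 4*√122)*(-1/26913) = -57809/242217 - 4*√122/26913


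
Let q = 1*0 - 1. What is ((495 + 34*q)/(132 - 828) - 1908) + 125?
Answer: -1241429/696 ≈ -1783.7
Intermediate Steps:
q = -1 (q = 0 - 1 = -1)
((495 + 34*q)/(132 - 828) - 1908) + 125 = ((495 + 34*(-1))/(132 - 828) - 1908) + 125 = ((495 - 34)/(-696) - 1908) + 125 = (461*(-1/696) - 1908) + 125 = (-461/696 - 1908) + 125 = -1328429/696 + 125 = -1241429/696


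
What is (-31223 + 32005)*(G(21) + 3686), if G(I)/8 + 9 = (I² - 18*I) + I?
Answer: 3351652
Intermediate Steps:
G(I) = -72 - 136*I + 8*I² (G(I) = -72 + 8*((I² - 18*I) + I) = -72 + 8*(I² - 17*I) = -72 + (-136*I + 8*I²) = -72 - 136*I + 8*I²)
(-31223 + 32005)*(G(21) + 3686) = (-31223 + 32005)*((-72 - 136*21 + 8*21²) + 3686) = 782*((-72 - 2856 + 8*441) + 3686) = 782*((-72 - 2856 + 3528) + 3686) = 782*(600 + 3686) = 782*4286 = 3351652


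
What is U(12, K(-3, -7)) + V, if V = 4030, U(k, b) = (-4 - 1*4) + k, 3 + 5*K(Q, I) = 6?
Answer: 4034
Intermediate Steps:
K(Q, I) = ⅗ (K(Q, I) = -⅗ + (⅕)*6 = -⅗ + 6/5 = ⅗)
U(k, b) = -8 + k (U(k, b) = (-4 - 4) + k = -8 + k)
U(12, K(-3, -7)) + V = (-8 + 12) + 4030 = 4 + 4030 = 4034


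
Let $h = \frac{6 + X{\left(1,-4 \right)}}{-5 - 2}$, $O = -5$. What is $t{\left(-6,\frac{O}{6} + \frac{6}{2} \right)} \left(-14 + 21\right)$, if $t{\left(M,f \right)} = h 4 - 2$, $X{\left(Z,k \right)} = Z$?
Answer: $-42$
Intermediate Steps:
$h = -1$ ($h = \frac{6 + 1}{-5 - 2} = \frac{7}{-7} = 7 \left(- \frac{1}{7}\right) = -1$)
$t{\left(M,f \right)} = -6$ ($t{\left(M,f \right)} = \left(-1\right) 4 - 2 = -4 - 2 = -6$)
$t{\left(-6,\frac{O}{6} + \frac{6}{2} \right)} \left(-14 + 21\right) = - 6 \left(-14 + 21\right) = \left(-6\right) 7 = -42$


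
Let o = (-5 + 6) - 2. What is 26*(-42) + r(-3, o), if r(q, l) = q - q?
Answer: -1092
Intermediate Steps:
o = -1 (o = 1 - 2 = -1)
r(q, l) = 0
26*(-42) + r(-3, o) = 26*(-42) + 0 = -1092 + 0 = -1092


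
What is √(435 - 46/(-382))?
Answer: 2*√3968407/191 ≈ 20.860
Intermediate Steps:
√(435 - 46/(-382)) = √(435 - 46*(-1/382)) = √(435 + 23/191) = √(83108/191) = 2*√3968407/191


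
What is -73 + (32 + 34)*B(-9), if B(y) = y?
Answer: -667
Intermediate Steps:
-73 + (32 + 34)*B(-9) = -73 + (32 + 34)*(-9) = -73 + 66*(-9) = -73 - 594 = -667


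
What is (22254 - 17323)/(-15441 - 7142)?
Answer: -4931/22583 ≈ -0.21835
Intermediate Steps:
(22254 - 17323)/(-15441 - 7142) = 4931/(-22583) = 4931*(-1/22583) = -4931/22583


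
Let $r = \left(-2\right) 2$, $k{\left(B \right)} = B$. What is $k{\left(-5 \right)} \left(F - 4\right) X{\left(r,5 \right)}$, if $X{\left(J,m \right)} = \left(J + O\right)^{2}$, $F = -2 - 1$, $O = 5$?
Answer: $35$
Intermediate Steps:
$F = -3$
$r = -4$
$X{\left(J,m \right)} = \left(5 + J\right)^{2}$ ($X{\left(J,m \right)} = \left(J + 5\right)^{2} = \left(5 + J\right)^{2}$)
$k{\left(-5 \right)} \left(F - 4\right) X{\left(r,5 \right)} = - 5 \left(-3 - 4\right) \left(5 - 4\right)^{2} = - 5 \left(- 7 \cdot 1^{2}\right) = - 5 \left(\left(-7\right) 1\right) = \left(-5\right) \left(-7\right) = 35$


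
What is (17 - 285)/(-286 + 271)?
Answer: 268/15 ≈ 17.867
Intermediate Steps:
(17 - 285)/(-286 + 271) = -268/(-15) = -268*(-1/15) = 268/15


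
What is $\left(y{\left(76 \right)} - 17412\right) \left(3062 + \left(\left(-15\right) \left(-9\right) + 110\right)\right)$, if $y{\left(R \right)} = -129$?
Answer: $-58008087$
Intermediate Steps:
$\left(y{\left(76 \right)} - 17412\right) \left(3062 + \left(\left(-15\right) \left(-9\right) + 110\right)\right) = \left(-129 - 17412\right) \left(3062 + \left(\left(-15\right) \left(-9\right) + 110\right)\right) = - 17541 \left(3062 + \left(135 + 110\right)\right) = - 17541 \left(3062 + 245\right) = \left(-17541\right) 3307 = -58008087$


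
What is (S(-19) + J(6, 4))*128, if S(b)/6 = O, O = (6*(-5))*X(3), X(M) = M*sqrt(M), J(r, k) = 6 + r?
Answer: 1536 - 69120*sqrt(3) ≈ -1.1818e+5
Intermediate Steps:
X(M) = M**(3/2)
O = -90*sqrt(3) (O = (6*(-5))*3**(3/2) = -90*sqrt(3) ≈ -155.88)
S(b) = -540*sqrt(3) (S(b) = 6*(-90*sqrt(3)) = -540*sqrt(3))
(S(-19) + J(6, 4))*128 = (-540*sqrt(3) + (6 + 6))*128 = (-540*sqrt(3) + 12)*128 = (12 - 540*sqrt(3))*128 = 1536 - 69120*sqrt(3)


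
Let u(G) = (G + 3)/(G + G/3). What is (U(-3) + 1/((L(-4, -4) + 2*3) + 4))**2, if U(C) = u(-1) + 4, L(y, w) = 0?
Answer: 169/25 ≈ 6.7600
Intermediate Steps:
u(G) = 3*(3 + G)/(4*G) (u(G) = (3 + G)/(G + G*(1/3)) = (3 + G)/(G + G/3) = (3 + G)/((4*G/3)) = (3 + G)*(3/(4*G)) = 3*(3 + G)/(4*G))
U(C) = 5/2 (U(C) = (3/4)*(3 - 1)/(-1) + 4 = (3/4)*(-1)*2 + 4 = -3/2 + 4 = 5/2)
(U(-3) + 1/((L(-4, -4) + 2*3) + 4))**2 = (5/2 + 1/((0 + 2*3) + 4))**2 = (5/2 + 1/((0 + 6) + 4))**2 = (5/2 + 1/(6 + 4))**2 = (5/2 + 1/10)**2 = (13/5)**2 = 169/25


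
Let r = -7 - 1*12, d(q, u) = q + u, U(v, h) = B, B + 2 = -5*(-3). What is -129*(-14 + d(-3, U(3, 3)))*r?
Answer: -9804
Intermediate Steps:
B = 13 (B = -2 - 5*(-3) = -2 + 15 = 13)
U(v, h) = 13
r = -19 (r = -7 - 12 = -19)
-129*(-14 + d(-3, U(3, 3)))*r = -129*(-14 + (-3 + 13))*(-19) = -129*(-14 + 10)*(-19) = -(-516)*(-19) = -129*76 = -9804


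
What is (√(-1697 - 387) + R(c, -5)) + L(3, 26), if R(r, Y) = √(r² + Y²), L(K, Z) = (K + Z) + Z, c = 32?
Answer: 55 + √1049 + 2*I*√521 ≈ 87.388 + 45.651*I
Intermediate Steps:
L(K, Z) = K + 2*Z
R(r, Y) = √(Y² + r²)
(√(-1697 - 387) + R(c, -5)) + L(3, 26) = (√(-1697 - 387) + √((-5)² + 32²)) + (3 + 2*26) = (√(-2084) + √(25 + 1024)) + (3 + 52) = (2*I*√521 + √1049) + 55 = (√1049 + 2*I*√521) + 55 = 55 + √1049 + 2*I*√521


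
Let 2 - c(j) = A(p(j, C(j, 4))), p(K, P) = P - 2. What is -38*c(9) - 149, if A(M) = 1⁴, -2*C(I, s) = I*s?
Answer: -187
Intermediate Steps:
C(I, s) = -I*s/2
p(K, P) = -2 + P
A(M) = 1
c(j) = 1 (c(j) = 2 - 1*1 = 2 - 1 = 1)
-38*c(9) - 149 = -38*1 - 149 = -38 - 149 = -187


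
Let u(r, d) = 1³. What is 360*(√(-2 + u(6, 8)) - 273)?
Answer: -98280 + 360*I ≈ -98280.0 + 360.0*I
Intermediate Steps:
u(r, d) = 1
360*(√(-2 + u(6, 8)) - 273) = 360*(√(-2 + 1) - 273) = 360*(√(-1) - 273) = 360*(I - 273) = 360*(-273 + I) = -98280 + 360*I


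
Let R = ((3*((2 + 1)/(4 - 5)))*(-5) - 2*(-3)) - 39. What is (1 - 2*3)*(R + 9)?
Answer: -105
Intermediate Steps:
R = 12 (R = ((3*(3/(-1)))*(-5) + 6) - 39 = ((3*(3*(-1)))*(-5) + 6) - 39 = ((3*(-3))*(-5) + 6) - 39 = (-9*(-5) + 6) - 39 = (45 + 6) - 39 = 51 - 39 = 12)
(1 - 2*3)*(R + 9) = (1 - 2*3)*(12 + 9) = (1 - 6)*21 = -5*21 = -105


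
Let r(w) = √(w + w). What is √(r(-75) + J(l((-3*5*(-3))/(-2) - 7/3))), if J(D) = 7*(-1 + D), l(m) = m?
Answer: √(-6510 + 180*I*√6)/6 ≈ 0.45512 + 13.455*I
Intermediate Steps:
r(w) = √2*√w (r(w) = √(2*w) = √2*√w)
J(D) = -7 + 7*D
√(r(-75) + J(l((-3*5*(-3))/(-2) - 7/3))) = √(√2*√(-75) + (-7 + 7*((-3*5*(-3))/(-2) - 7/3))) = √(√2*(5*I*√3) + (-7 + 7*(-15*(-3)*(-½) - 7*⅓))) = √(5*I*√6 + (-7 + 7*(45*(-½) - 7/3))) = √(5*I*√6 + (-7 + 7*(-45/2 - 7/3))) = √(5*I*√6 + (-7 + 7*(-149/6))) = √(5*I*√6 + (-7 - 1043/6)) = √(5*I*√6 - 1085/6) = √(-1085/6 + 5*I*√6)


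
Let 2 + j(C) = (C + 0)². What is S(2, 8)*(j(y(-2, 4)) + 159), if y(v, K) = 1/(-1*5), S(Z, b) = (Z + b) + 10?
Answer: 15704/5 ≈ 3140.8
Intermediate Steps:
S(Z, b) = 10 + Z + b
y(v, K) = -⅕ (y(v, K) = 1/(-5) = -⅕)
j(C) = -2 + C² (j(C) = -2 + (C + 0)² = -2 + C²)
S(2, 8)*(j(y(-2, 4)) + 159) = (10 + 2 + 8)*((-2 + (-⅕)²) + 159) = 20*((-2 + 1/25) + 159) = 20*(-49/25 + 159) = 20*(3926/25) = 15704/5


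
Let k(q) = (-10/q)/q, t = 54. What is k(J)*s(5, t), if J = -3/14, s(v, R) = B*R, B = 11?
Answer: -129360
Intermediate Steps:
s(v, R) = 11*R
J = -3/14 (J = -3*1/14 = -3/14 ≈ -0.21429)
k(q) = -10/q²
k(J)*s(5, t) = (-10/(-3/14)²)*(11*54) = -10*196/9*594 = -1960/9*594 = -129360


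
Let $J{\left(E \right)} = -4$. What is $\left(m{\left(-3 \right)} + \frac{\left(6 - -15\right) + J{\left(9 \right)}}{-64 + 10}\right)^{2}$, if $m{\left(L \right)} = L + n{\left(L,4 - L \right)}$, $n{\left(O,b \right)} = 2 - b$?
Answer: $\frac{201601}{2916} \approx 69.136$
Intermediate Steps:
$m{\left(L \right)} = -2 + 2 L$ ($m{\left(L \right)} = L + \left(2 - \left(4 - L\right)\right) = L + \left(2 + \left(-4 + L\right)\right) = L + \left(-2 + L\right) = -2 + 2 L$)
$\left(m{\left(-3 \right)} + \frac{\left(6 - -15\right) + J{\left(9 \right)}}{-64 + 10}\right)^{2} = \left(\left(-2 + 2 \left(-3\right)\right) + \frac{\left(6 - -15\right) - 4}{-64 + 10}\right)^{2} = \left(\left(-2 - 6\right) + \frac{\left(6 + 15\right) - 4}{-54}\right)^{2} = \left(-8 + \left(21 - 4\right) \left(- \frac{1}{54}\right)\right)^{2} = \left(-8 + 17 \left(- \frac{1}{54}\right)\right)^{2} = \left(-8 - \frac{17}{54}\right)^{2} = \left(- \frac{449}{54}\right)^{2} = \frac{201601}{2916}$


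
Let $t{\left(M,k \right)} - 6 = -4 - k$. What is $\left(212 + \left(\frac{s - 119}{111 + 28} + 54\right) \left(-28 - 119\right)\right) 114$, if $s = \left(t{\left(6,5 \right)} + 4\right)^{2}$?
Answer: $- \frac{120448752}{139} \approx -8.6654 \cdot 10^{5}$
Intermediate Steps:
$t{\left(M,k \right)} = 2 - k$ ($t{\left(M,k \right)} = 6 - \left(4 + k\right) = 2 - k$)
$s = 1$ ($s = \left(\left(2 - 5\right) + 4\right)^{2} = \left(-3 + 4\right)^{2} = 1^{2} = 1$)
$\left(212 + \left(\frac{s - 119}{111 + 28} + 54\right) \left(-28 - 119\right)\right) 114 = \left(212 + \left(\frac{1 - 119}{111 + 28} + 54\right) \left(-28 - 119\right)\right) 114 = \left(212 + \left(- \frac{118}{139} + 54\right) \left(-147\right)\right) 114 = \left(212 + \frac{7388}{139} \left(-147\right)\right) 114 = \left(212 - \frac{1086036}{139}\right) 114 = \left(- \frac{1056568}{139}\right) 114 = - \frac{120448752}{139}$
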